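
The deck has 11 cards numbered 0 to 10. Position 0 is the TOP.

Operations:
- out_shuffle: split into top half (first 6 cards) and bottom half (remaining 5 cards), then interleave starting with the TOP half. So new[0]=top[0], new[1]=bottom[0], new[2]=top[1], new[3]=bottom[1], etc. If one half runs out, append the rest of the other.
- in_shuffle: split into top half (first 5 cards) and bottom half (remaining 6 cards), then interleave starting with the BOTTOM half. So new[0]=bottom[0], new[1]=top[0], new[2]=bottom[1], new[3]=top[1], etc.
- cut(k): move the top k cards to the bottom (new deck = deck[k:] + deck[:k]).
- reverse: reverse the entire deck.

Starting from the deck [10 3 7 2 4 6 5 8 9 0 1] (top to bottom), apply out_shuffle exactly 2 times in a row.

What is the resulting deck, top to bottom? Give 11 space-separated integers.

Answer: 10 2 5 0 3 4 8 1 7 6 9

Derivation:
After op 1 (out_shuffle): [10 5 3 8 7 9 2 0 4 1 6]
After op 2 (out_shuffle): [10 2 5 0 3 4 8 1 7 6 9]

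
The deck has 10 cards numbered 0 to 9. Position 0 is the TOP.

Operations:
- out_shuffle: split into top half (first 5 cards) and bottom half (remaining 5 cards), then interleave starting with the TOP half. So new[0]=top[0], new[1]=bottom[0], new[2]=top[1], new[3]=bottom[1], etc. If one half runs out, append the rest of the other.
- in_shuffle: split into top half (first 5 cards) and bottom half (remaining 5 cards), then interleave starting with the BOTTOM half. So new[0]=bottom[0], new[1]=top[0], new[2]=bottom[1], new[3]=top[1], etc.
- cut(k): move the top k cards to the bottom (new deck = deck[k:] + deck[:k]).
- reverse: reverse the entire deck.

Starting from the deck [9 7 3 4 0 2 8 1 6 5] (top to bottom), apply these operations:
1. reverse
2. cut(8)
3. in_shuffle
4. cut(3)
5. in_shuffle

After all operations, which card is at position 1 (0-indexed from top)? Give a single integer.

After op 1 (reverse): [5 6 1 8 2 0 4 3 7 9]
After op 2 (cut(8)): [7 9 5 6 1 8 2 0 4 3]
After op 3 (in_shuffle): [8 7 2 9 0 5 4 6 3 1]
After op 4 (cut(3)): [9 0 5 4 6 3 1 8 7 2]
After op 5 (in_shuffle): [3 9 1 0 8 5 7 4 2 6]
Position 1: card 9.

Answer: 9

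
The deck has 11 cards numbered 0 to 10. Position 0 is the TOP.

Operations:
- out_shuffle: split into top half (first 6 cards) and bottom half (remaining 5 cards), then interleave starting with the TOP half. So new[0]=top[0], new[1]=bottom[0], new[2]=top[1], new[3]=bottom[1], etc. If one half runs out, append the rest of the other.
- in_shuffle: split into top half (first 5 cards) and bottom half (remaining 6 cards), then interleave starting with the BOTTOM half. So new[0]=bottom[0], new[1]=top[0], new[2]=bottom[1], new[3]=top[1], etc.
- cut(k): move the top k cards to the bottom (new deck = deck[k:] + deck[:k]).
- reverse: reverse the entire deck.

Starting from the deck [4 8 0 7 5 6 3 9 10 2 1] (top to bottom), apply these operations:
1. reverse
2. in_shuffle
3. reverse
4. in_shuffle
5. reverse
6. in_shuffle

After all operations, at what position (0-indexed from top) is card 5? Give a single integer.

Answer: 9

Derivation:
After op 1 (reverse): [1 2 10 9 3 6 5 7 0 8 4]
After op 2 (in_shuffle): [6 1 5 2 7 10 0 9 8 3 4]
After op 3 (reverse): [4 3 8 9 0 10 7 2 5 1 6]
After op 4 (in_shuffle): [10 4 7 3 2 8 5 9 1 0 6]
After op 5 (reverse): [6 0 1 9 5 8 2 3 7 4 10]
After op 6 (in_shuffle): [8 6 2 0 3 1 7 9 4 5 10]
Card 5 is at position 9.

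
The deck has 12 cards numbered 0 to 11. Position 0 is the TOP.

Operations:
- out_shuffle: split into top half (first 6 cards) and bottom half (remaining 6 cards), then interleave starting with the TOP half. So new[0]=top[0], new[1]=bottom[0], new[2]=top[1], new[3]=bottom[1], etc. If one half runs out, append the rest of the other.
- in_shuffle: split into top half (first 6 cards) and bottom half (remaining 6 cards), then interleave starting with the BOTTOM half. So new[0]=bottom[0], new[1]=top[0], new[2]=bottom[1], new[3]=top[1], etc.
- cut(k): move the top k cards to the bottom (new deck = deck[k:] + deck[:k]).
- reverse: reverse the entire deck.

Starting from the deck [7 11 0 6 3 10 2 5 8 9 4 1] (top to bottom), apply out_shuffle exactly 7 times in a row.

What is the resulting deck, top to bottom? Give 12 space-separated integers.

After op 1 (out_shuffle): [7 2 11 5 0 8 6 9 3 4 10 1]
After op 2 (out_shuffle): [7 6 2 9 11 3 5 4 0 10 8 1]
After op 3 (out_shuffle): [7 5 6 4 2 0 9 10 11 8 3 1]
After op 4 (out_shuffle): [7 9 5 10 6 11 4 8 2 3 0 1]
After op 5 (out_shuffle): [7 4 9 8 5 2 10 3 6 0 11 1]
After op 6 (out_shuffle): [7 10 4 3 9 6 8 0 5 11 2 1]
After op 7 (out_shuffle): [7 8 10 0 4 5 3 11 9 2 6 1]

Answer: 7 8 10 0 4 5 3 11 9 2 6 1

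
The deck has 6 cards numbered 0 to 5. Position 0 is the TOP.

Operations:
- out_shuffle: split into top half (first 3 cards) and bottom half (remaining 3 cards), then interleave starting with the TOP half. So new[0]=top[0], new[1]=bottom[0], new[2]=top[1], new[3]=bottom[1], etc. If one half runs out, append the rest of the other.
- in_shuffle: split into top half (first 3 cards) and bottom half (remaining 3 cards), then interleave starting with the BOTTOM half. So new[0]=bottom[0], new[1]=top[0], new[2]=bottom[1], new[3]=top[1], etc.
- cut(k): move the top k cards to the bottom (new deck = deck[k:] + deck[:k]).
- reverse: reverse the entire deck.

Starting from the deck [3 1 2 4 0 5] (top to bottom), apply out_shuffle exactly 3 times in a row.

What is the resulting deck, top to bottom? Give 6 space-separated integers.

Answer: 3 2 0 1 4 5

Derivation:
After op 1 (out_shuffle): [3 4 1 0 2 5]
After op 2 (out_shuffle): [3 0 4 2 1 5]
After op 3 (out_shuffle): [3 2 0 1 4 5]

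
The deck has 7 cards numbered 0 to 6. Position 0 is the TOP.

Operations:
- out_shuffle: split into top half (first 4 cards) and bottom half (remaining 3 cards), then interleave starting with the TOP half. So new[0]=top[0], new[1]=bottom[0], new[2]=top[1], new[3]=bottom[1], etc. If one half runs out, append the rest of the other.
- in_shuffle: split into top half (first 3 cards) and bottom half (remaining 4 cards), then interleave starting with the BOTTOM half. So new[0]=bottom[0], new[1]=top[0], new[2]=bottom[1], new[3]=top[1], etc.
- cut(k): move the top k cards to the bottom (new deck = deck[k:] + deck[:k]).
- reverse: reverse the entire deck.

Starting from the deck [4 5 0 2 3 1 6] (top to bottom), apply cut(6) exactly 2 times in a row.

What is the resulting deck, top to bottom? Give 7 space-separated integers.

Answer: 1 6 4 5 0 2 3

Derivation:
After op 1 (cut(6)): [6 4 5 0 2 3 1]
After op 2 (cut(6)): [1 6 4 5 0 2 3]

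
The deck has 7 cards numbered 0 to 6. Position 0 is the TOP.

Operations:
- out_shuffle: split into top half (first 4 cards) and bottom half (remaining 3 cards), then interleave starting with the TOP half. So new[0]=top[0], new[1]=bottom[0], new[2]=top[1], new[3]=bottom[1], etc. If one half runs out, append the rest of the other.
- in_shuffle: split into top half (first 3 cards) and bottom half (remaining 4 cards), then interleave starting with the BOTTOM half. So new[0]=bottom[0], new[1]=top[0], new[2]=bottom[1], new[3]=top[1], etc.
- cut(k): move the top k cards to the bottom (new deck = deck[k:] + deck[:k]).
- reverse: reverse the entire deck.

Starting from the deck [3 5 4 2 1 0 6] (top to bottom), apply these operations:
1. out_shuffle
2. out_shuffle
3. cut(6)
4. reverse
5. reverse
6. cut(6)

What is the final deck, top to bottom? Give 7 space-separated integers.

After op 1 (out_shuffle): [3 1 5 0 4 6 2]
After op 2 (out_shuffle): [3 4 1 6 5 2 0]
After op 3 (cut(6)): [0 3 4 1 6 5 2]
After op 4 (reverse): [2 5 6 1 4 3 0]
After op 5 (reverse): [0 3 4 1 6 5 2]
After op 6 (cut(6)): [2 0 3 4 1 6 5]

Answer: 2 0 3 4 1 6 5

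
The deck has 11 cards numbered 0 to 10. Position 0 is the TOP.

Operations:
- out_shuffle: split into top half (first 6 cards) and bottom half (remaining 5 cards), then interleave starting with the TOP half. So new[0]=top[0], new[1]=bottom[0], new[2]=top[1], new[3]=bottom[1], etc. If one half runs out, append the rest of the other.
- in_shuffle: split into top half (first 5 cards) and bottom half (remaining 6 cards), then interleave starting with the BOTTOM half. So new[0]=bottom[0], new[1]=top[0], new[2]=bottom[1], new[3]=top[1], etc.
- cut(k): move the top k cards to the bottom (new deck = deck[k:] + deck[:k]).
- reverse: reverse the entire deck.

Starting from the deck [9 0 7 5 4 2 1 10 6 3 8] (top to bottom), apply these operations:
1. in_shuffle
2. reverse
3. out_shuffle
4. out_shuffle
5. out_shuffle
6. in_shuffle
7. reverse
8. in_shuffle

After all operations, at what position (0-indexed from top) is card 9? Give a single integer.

Answer: 6

Derivation:
After op 1 (in_shuffle): [2 9 1 0 10 7 6 5 3 4 8]
After op 2 (reverse): [8 4 3 5 6 7 10 0 1 9 2]
After op 3 (out_shuffle): [8 10 4 0 3 1 5 9 6 2 7]
After op 4 (out_shuffle): [8 5 10 9 4 6 0 2 3 7 1]
After op 5 (out_shuffle): [8 0 5 2 10 3 9 7 4 1 6]
After op 6 (in_shuffle): [3 8 9 0 7 5 4 2 1 10 6]
After op 7 (reverse): [6 10 1 2 4 5 7 0 9 8 3]
After op 8 (in_shuffle): [5 6 7 10 0 1 9 2 8 4 3]
Card 9 is at position 6.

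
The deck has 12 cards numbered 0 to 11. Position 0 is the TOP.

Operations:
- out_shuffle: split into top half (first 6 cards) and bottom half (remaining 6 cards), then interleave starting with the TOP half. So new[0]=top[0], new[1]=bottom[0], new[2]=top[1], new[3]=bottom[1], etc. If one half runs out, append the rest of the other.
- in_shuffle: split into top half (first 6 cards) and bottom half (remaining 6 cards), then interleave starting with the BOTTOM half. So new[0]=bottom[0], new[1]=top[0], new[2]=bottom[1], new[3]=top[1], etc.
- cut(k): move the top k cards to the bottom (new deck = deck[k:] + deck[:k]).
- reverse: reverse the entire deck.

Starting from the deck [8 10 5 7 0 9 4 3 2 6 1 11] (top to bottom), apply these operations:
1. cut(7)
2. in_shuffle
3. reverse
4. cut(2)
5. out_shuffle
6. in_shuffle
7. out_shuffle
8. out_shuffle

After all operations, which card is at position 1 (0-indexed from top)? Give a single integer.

After op 1 (cut(7)): [3 2 6 1 11 8 10 5 7 0 9 4]
After op 2 (in_shuffle): [10 3 5 2 7 6 0 1 9 11 4 8]
After op 3 (reverse): [8 4 11 9 1 0 6 7 2 5 3 10]
After op 4 (cut(2)): [11 9 1 0 6 7 2 5 3 10 8 4]
After op 5 (out_shuffle): [11 2 9 5 1 3 0 10 6 8 7 4]
After op 6 (in_shuffle): [0 11 10 2 6 9 8 5 7 1 4 3]
After op 7 (out_shuffle): [0 8 11 5 10 7 2 1 6 4 9 3]
After op 8 (out_shuffle): [0 2 8 1 11 6 5 4 10 9 7 3]
Position 1: card 2.

Answer: 2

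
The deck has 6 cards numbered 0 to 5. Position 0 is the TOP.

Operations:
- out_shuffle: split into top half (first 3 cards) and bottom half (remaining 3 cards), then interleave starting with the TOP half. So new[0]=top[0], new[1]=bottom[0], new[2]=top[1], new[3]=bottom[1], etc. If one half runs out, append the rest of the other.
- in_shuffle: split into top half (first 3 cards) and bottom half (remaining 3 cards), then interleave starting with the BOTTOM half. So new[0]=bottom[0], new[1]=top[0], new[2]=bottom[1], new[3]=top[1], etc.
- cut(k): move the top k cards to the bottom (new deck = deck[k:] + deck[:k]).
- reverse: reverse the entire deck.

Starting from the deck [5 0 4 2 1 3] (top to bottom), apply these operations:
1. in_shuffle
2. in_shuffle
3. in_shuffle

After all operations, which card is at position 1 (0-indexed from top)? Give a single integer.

Answer: 0

Derivation:
After op 1 (in_shuffle): [2 5 1 0 3 4]
After op 2 (in_shuffle): [0 2 3 5 4 1]
After op 3 (in_shuffle): [5 0 4 2 1 3]
Position 1: card 0.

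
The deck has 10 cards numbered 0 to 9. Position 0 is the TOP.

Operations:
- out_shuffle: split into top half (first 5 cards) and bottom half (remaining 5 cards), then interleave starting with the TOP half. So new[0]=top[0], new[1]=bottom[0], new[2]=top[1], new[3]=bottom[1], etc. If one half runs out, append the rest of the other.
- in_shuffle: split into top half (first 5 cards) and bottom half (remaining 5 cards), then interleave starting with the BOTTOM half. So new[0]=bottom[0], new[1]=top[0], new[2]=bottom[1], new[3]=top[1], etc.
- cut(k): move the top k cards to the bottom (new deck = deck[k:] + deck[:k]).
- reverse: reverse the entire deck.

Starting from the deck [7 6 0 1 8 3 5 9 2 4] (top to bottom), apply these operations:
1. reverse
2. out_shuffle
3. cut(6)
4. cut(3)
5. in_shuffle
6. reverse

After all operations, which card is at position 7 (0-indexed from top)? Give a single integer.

After op 1 (reverse): [4 2 9 5 3 8 1 0 6 7]
After op 2 (out_shuffle): [4 8 2 1 9 0 5 6 3 7]
After op 3 (cut(6)): [5 6 3 7 4 8 2 1 9 0]
After op 4 (cut(3)): [7 4 8 2 1 9 0 5 6 3]
After op 5 (in_shuffle): [9 7 0 4 5 8 6 2 3 1]
After op 6 (reverse): [1 3 2 6 8 5 4 0 7 9]
Position 7: card 0.

Answer: 0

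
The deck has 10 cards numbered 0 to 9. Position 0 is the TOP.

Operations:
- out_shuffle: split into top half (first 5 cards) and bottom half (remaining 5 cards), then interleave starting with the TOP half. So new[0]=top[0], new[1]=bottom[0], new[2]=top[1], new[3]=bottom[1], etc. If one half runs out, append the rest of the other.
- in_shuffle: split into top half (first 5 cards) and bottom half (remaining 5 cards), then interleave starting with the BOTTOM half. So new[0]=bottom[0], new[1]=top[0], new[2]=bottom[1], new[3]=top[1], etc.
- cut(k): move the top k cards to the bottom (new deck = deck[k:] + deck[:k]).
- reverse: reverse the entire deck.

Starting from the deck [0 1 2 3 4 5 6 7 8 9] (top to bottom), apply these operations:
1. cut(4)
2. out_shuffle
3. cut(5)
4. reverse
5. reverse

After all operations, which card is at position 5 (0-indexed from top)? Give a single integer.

After op 1 (cut(4)): [4 5 6 7 8 9 0 1 2 3]
After op 2 (out_shuffle): [4 9 5 0 6 1 7 2 8 3]
After op 3 (cut(5)): [1 7 2 8 3 4 9 5 0 6]
After op 4 (reverse): [6 0 5 9 4 3 8 2 7 1]
After op 5 (reverse): [1 7 2 8 3 4 9 5 0 6]
Position 5: card 4.

Answer: 4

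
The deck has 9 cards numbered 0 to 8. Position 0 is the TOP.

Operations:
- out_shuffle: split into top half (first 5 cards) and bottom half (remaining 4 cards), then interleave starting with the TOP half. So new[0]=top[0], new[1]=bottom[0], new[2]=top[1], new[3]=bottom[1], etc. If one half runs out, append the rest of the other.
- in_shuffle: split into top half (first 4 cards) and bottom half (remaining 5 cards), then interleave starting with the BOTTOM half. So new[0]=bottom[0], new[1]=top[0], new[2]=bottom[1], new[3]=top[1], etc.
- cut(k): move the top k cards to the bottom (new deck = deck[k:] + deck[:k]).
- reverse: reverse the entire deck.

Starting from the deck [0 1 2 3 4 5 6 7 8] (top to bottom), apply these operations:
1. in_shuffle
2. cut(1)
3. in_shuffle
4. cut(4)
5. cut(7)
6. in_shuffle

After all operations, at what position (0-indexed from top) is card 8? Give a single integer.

Answer: 0

Derivation:
After op 1 (in_shuffle): [4 0 5 1 6 2 7 3 8]
After op 2 (cut(1)): [0 5 1 6 2 7 3 8 4]
After op 3 (in_shuffle): [2 0 7 5 3 1 8 6 4]
After op 4 (cut(4)): [3 1 8 6 4 2 0 7 5]
After op 5 (cut(7)): [7 5 3 1 8 6 4 2 0]
After op 6 (in_shuffle): [8 7 6 5 4 3 2 1 0]
Card 8 is at position 0.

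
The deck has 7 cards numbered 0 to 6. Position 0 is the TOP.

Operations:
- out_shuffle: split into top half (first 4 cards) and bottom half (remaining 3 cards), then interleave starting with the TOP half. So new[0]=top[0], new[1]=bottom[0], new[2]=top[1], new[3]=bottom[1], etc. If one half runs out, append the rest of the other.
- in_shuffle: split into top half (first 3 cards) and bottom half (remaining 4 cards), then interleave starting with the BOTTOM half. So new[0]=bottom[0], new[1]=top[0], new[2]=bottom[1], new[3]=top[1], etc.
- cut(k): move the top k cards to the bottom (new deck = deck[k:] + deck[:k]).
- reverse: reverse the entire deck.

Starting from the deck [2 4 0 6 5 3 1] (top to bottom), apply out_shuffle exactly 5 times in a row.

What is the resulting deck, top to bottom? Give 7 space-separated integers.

After op 1 (out_shuffle): [2 5 4 3 0 1 6]
After op 2 (out_shuffle): [2 0 5 1 4 6 3]
After op 3 (out_shuffle): [2 4 0 6 5 3 1]
After op 4 (out_shuffle): [2 5 4 3 0 1 6]
After op 5 (out_shuffle): [2 0 5 1 4 6 3]

Answer: 2 0 5 1 4 6 3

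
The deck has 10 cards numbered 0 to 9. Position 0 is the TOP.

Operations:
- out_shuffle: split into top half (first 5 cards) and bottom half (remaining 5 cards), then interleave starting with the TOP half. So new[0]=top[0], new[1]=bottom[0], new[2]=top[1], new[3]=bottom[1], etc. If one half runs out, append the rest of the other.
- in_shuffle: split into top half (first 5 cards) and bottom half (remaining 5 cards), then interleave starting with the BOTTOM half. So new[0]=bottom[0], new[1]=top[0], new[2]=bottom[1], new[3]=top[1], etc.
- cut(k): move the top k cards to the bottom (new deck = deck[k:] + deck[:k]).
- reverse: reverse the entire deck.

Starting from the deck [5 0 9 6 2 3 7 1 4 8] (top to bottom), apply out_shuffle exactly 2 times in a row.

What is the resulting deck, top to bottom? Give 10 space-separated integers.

After op 1 (out_shuffle): [5 3 0 7 9 1 6 4 2 8]
After op 2 (out_shuffle): [5 1 3 6 0 4 7 2 9 8]

Answer: 5 1 3 6 0 4 7 2 9 8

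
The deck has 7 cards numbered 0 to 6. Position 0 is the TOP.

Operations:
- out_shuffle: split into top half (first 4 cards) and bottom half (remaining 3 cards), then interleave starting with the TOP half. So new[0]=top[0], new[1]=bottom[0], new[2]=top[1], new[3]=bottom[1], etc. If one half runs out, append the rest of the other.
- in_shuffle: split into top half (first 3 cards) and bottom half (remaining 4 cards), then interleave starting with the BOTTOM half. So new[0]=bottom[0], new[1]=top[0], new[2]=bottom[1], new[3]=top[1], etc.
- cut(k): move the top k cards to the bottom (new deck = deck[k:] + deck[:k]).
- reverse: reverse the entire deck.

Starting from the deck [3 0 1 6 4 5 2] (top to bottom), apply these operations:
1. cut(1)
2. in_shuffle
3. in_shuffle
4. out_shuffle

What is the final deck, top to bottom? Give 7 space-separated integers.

After op 1 (cut(1)): [0 1 6 4 5 2 3]
After op 2 (in_shuffle): [4 0 5 1 2 6 3]
After op 3 (in_shuffle): [1 4 2 0 6 5 3]
After op 4 (out_shuffle): [1 6 4 5 2 3 0]

Answer: 1 6 4 5 2 3 0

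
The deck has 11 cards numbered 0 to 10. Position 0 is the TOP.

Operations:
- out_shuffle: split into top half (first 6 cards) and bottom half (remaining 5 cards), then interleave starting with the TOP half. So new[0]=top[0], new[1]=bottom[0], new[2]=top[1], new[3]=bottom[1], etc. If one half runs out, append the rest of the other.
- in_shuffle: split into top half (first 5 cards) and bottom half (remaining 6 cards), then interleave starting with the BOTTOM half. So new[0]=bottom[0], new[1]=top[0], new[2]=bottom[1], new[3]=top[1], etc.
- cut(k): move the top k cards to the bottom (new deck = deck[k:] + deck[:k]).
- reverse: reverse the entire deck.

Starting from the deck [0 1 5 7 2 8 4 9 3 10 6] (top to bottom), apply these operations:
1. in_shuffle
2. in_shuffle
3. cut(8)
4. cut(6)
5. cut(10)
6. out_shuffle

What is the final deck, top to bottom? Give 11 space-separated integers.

After op 1 (in_shuffle): [8 0 4 1 9 5 3 7 10 2 6]
After op 2 (in_shuffle): [5 8 3 0 7 4 10 1 2 9 6]
After op 3 (cut(8)): [2 9 6 5 8 3 0 7 4 10 1]
After op 4 (cut(6)): [0 7 4 10 1 2 9 6 5 8 3]
After op 5 (cut(10)): [3 0 7 4 10 1 2 9 6 5 8]
After op 6 (out_shuffle): [3 2 0 9 7 6 4 5 10 8 1]

Answer: 3 2 0 9 7 6 4 5 10 8 1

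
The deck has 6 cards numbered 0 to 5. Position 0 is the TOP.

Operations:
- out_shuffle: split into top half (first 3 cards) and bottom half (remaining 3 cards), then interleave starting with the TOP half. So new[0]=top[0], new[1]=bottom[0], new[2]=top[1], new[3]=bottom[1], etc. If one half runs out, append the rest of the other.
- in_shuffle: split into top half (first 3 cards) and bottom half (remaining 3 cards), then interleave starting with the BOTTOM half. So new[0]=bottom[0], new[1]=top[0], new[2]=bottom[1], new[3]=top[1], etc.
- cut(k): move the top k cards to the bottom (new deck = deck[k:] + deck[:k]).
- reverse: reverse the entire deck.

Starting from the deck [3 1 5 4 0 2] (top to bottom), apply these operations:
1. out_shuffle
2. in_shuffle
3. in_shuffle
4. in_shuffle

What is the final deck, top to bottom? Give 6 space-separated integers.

Answer: 3 4 1 0 5 2

Derivation:
After op 1 (out_shuffle): [3 4 1 0 5 2]
After op 2 (in_shuffle): [0 3 5 4 2 1]
After op 3 (in_shuffle): [4 0 2 3 1 5]
After op 4 (in_shuffle): [3 4 1 0 5 2]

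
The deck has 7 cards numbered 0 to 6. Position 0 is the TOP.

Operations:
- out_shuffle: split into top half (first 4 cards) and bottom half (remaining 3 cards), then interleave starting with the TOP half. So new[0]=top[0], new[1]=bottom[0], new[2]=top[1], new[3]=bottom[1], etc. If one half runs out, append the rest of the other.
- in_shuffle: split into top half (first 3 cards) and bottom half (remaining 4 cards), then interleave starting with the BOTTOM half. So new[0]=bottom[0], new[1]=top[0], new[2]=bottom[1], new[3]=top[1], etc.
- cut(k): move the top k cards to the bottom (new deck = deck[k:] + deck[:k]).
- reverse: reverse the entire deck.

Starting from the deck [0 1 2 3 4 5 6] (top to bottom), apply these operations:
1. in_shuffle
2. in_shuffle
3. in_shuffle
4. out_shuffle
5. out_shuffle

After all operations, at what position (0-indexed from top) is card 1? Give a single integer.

After op 1 (in_shuffle): [3 0 4 1 5 2 6]
After op 2 (in_shuffle): [1 3 5 0 2 4 6]
After op 3 (in_shuffle): [0 1 2 3 4 5 6]
After op 4 (out_shuffle): [0 4 1 5 2 6 3]
After op 5 (out_shuffle): [0 2 4 6 1 3 5]
Card 1 is at position 4.

Answer: 4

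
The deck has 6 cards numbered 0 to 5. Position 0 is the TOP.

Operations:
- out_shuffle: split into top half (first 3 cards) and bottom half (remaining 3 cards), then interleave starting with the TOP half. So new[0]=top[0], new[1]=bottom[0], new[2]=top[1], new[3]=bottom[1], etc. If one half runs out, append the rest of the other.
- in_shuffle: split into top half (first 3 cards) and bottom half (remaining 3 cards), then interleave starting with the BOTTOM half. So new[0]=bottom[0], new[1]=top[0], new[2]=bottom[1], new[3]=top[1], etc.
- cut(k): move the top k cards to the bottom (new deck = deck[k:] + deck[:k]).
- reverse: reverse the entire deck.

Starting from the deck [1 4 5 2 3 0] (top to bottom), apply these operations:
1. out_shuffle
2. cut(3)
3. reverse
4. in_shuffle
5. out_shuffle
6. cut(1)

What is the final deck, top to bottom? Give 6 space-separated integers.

Answer: 2 4 3 5 1 0

Derivation:
After op 1 (out_shuffle): [1 2 4 3 5 0]
After op 2 (cut(3)): [3 5 0 1 2 4]
After op 3 (reverse): [4 2 1 0 5 3]
After op 4 (in_shuffle): [0 4 5 2 3 1]
After op 5 (out_shuffle): [0 2 4 3 5 1]
After op 6 (cut(1)): [2 4 3 5 1 0]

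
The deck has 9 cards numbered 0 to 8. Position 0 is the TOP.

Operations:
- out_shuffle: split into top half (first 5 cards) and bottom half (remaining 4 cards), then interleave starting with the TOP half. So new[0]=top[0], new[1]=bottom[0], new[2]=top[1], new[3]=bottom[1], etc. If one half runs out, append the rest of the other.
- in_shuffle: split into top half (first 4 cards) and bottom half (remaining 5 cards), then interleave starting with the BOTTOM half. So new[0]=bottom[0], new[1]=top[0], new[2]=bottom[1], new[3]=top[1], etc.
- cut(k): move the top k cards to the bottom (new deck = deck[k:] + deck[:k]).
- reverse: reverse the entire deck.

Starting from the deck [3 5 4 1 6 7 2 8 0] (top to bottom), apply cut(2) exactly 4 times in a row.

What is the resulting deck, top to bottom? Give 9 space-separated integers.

Answer: 0 3 5 4 1 6 7 2 8

Derivation:
After op 1 (cut(2)): [4 1 6 7 2 8 0 3 5]
After op 2 (cut(2)): [6 7 2 8 0 3 5 4 1]
After op 3 (cut(2)): [2 8 0 3 5 4 1 6 7]
After op 4 (cut(2)): [0 3 5 4 1 6 7 2 8]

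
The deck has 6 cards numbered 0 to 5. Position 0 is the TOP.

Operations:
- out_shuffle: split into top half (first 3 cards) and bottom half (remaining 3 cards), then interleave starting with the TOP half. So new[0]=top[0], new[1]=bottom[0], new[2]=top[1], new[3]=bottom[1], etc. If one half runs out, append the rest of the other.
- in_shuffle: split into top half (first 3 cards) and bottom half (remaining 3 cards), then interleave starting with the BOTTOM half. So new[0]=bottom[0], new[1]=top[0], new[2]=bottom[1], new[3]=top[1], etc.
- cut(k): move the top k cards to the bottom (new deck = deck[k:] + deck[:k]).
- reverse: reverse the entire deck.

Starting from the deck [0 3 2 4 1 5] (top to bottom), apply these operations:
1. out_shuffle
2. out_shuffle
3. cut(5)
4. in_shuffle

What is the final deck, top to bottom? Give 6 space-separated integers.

After op 1 (out_shuffle): [0 4 3 1 2 5]
After op 2 (out_shuffle): [0 1 4 2 3 5]
After op 3 (cut(5)): [5 0 1 4 2 3]
After op 4 (in_shuffle): [4 5 2 0 3 1]

Answer: 4 5 2 0 3 1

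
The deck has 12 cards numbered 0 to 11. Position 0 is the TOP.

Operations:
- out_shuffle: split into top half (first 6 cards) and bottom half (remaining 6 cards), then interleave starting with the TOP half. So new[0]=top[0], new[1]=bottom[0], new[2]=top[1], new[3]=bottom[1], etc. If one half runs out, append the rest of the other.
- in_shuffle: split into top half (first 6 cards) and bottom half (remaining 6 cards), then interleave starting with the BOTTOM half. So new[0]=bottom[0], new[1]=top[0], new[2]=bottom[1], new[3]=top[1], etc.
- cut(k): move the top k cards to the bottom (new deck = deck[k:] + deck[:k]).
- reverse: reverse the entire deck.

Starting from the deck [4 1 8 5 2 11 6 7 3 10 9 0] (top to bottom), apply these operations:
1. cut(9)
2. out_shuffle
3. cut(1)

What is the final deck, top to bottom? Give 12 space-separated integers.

After op 1 (cut(9)): [10 9 0 4 1 8 5 2 11 6 7 3]
After op 2 (out_shuffle): [10 5 9 2 0 11 4 6 1 7 8 3]
After op 3 (cut(1)): [5 9 2 0 11 4 6 1 7 8 3 10]

Answer: 5 9 2 0 11 4 6 1 7 8 3 10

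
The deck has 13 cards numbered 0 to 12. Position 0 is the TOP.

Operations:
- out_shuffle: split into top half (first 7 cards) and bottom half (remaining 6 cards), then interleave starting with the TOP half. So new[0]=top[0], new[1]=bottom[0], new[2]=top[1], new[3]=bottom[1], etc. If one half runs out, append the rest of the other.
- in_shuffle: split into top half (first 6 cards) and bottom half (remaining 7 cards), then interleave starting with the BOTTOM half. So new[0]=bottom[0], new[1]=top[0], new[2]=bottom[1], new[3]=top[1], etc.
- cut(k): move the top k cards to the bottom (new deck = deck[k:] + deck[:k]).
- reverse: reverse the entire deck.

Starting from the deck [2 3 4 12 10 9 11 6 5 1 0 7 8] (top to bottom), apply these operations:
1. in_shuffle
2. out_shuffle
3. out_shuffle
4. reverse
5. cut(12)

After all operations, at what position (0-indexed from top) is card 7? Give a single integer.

After op 1 (in_shuffle): [11 2 6 3 5 4 1 12 0 10 7 9 8]
After op 2 (out_shuffle): [11 12 2 0 6 10 3 7 5 9 4 8 1]
After op 3 (out_shuffle): [11 7 12 5 2 9 0 4 6 8 10 1 3]
After op 4 (reverse): [3 1 10 8 6 4 0 9 2 5 12 7 11]
After op 5 (cut(12)): [11 3 1 10 8 6 4 0 9 2 5 12 7]
Card 7 is at position 12.

Answer: 12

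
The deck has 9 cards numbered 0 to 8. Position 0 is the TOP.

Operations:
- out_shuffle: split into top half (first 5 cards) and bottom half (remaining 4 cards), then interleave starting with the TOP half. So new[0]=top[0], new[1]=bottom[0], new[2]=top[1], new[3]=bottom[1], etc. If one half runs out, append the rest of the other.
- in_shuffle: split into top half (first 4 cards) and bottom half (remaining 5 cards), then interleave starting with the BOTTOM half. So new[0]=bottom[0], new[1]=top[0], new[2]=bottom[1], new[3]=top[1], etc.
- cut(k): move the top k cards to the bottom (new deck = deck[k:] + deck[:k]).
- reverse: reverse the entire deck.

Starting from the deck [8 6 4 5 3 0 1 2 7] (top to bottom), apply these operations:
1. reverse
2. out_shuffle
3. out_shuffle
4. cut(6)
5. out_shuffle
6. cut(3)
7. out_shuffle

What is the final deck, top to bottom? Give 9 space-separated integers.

After op 1 (reverse): [7 2 1 0 3 5 4 6 8]
After op 2 (out_shuffle): [7 5 2 4 1 6 0 8 3]
After op 3 (out_shuffle): [7 6 5 0 2 8 4 3 1]
After op 4 (cut(6)): [4 3 1 7 6 5 0 2 8]
After op 5 (out_shuffle): [4 5 3 0 1 2 7 8 6]
After op 6 (cut(3)): [0 1 2 7 8 6 4 5 3]
After op 7 (out_shuffle): [0 6 1 4 2 5 7 3 8]

Answer: 0 6 1 4 2 5 7 3 8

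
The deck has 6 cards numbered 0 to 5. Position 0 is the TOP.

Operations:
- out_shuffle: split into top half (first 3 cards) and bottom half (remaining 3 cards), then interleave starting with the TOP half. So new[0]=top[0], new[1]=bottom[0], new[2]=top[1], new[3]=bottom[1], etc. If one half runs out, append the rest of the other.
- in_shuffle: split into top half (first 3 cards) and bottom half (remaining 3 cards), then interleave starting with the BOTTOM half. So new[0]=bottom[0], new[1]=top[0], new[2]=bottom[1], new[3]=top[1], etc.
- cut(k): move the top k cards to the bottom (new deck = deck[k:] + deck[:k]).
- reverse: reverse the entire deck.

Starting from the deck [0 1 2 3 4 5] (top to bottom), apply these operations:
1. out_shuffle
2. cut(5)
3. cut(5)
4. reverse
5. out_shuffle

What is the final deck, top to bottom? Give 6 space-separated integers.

Answer: 4 0 1 5 3 2

Derivation:
After op 1 (out_shuffle): [0 3 1 4 2 5]
After op 2 (cut(5)): [5 0 3 1 4 2]
After op 3 (cut(5)): [2 5 0 3 1 4]
After op 4 (reverse): [4 1 3 0 5 2]
After op 5 (out_shuffle): [4 0 1 5 3 2]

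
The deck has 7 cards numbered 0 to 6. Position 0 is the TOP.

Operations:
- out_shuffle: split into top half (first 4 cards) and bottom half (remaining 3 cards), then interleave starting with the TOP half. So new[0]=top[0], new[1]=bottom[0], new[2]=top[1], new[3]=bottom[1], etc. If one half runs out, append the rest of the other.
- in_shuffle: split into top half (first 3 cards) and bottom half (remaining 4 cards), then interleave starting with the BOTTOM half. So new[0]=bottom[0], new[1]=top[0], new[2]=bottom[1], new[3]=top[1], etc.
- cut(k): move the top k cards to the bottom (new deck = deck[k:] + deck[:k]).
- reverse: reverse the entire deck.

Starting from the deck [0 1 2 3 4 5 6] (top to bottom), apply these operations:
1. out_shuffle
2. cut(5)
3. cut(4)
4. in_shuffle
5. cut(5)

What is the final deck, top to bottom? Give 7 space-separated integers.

After op 1 (out_shuffle): [0 4 1 5 2 6 3]
After op 2 (cut(5)): [6 3 0 4 1 5 2]
After op 3 (cut(4)): [1 5 2 6 3 0 4]
After op 4 (in_shuffle): [6 1 3 5 0 2 4]
After op 5 (cut(5)): [2 4 6 1 3 5 0]

Answer: 2 4 6 1 3 5 0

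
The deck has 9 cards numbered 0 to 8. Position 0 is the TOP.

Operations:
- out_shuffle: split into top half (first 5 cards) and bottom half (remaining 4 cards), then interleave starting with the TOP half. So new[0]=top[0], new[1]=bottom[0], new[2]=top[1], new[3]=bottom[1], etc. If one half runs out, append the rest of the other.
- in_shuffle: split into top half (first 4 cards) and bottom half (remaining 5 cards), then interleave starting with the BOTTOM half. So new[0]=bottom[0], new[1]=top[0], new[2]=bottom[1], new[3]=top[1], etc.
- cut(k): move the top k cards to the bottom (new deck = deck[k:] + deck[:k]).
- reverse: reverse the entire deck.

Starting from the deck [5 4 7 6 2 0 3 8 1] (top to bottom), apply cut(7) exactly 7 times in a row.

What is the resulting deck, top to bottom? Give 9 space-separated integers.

Answer: 2 0 3 8 1 5 4 7 6

Derivation:
After op 1 (cut(7)): [8 1 5 4 7 6 2 0 3]
After op 2 (cut(7)): [0 3 8 1 5 4 7 6 2]
After op 3 (cut(7)): [6 2 0 3 8 1 5 4 7]
After op 4 (cut(7)): [4 7 6 2 0 3 8 1 5]
After op 5 (cut(7)): [1 5 4 7 6 2 0 3 8]
After op 6 (cut(7)): [3 8 1 5 4 7 6 2 0]
After op 7 (cut(7)): [2 0 3 8 1 5 4 7 6]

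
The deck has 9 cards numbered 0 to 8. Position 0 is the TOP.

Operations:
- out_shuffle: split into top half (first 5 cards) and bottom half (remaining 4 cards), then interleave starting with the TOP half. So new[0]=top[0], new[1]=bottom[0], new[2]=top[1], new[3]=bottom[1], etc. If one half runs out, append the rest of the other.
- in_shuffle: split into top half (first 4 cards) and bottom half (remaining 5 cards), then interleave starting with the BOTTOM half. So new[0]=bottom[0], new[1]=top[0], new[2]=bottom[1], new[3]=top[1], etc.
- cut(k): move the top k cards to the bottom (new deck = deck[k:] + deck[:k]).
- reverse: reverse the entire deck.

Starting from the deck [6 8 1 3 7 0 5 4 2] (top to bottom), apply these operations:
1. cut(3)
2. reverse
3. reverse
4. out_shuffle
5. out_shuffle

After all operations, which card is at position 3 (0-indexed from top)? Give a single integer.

After op 1 (cut(3)): [3 7 0 5 4 2 6 8 1]
After op 2 (reverse): [1 8 6 2 4 5 0 7 3]
After op 3 (reverse): [3 7 0 5 4 2 6 8 1]
After op 4 (out_shuffle): [3 2 7 6 0 8 5 1 4]
After op 5 (out_shuffle): [3 8 2 5 7 1 6 4 0]
Position 3: card 5.

Answer: 5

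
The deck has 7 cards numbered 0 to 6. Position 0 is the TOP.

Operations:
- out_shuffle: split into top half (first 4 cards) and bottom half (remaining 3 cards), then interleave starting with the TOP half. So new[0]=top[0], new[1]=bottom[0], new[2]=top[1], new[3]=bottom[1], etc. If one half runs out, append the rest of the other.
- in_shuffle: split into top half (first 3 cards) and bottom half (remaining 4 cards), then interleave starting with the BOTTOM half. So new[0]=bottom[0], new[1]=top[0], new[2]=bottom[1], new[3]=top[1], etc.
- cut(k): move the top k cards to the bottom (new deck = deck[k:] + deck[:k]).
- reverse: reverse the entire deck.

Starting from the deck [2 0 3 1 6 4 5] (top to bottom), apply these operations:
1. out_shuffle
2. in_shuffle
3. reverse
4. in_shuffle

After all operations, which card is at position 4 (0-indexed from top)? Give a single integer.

Answer: 2

Derivation:
After op 1 (out_shuffle): [2 6 0 4 3 5 1]
After op 2 (in_shuffle): [4 2 3 6 5 0 1]
After op 3 (reverse): [1 0 5 6 3 2 4]
After op 4 (in_shuffle): [6 1 3 0 2 5 4]
Position 4: card 2.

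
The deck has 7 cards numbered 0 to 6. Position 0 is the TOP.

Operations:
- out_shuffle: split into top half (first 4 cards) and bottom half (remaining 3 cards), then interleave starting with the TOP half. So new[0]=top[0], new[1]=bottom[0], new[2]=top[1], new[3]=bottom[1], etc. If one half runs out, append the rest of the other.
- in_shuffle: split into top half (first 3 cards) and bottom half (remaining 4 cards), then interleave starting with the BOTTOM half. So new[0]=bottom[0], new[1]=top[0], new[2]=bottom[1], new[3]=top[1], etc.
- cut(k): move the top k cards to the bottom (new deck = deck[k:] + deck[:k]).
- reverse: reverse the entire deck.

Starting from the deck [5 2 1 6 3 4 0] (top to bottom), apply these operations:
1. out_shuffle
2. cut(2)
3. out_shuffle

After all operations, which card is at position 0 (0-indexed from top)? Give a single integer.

After op 1 (out_shuffle): [5 3 2 4 1 0 6]
After op 2 (cut(2)): [2 4 1 0 6 5 3]
After op 3 (out_shuffle): [2 6 4 5 1 3 0]
Position 0: card 2.

Answer: 2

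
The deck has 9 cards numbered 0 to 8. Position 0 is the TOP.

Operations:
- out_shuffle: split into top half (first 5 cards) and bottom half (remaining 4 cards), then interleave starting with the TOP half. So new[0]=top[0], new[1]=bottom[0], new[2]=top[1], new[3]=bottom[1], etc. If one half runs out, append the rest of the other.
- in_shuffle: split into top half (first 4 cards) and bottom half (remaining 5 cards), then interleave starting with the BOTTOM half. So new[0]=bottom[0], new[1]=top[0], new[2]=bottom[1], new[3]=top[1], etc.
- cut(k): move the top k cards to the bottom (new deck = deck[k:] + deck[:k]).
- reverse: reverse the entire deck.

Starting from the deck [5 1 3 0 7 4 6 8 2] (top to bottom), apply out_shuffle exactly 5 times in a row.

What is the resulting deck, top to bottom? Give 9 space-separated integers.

After op 1 (out_shuffle): [5 4 1 6 3 8 0 2 7]
After op 2 (out_shuffle): [5 8 4 0 1 2 6 7 3]
After op 3 (out_shuffle): [5 2 8 6 4 7 0 3 1]
After op 4 (out_shuffle): [5 7 2 0 8 3 6 1 4]
After op 5 (out_shuffle): [5 3 7 6 2 1 0 4 8]

Answer: 5 3 7 6 2 1 0 4 8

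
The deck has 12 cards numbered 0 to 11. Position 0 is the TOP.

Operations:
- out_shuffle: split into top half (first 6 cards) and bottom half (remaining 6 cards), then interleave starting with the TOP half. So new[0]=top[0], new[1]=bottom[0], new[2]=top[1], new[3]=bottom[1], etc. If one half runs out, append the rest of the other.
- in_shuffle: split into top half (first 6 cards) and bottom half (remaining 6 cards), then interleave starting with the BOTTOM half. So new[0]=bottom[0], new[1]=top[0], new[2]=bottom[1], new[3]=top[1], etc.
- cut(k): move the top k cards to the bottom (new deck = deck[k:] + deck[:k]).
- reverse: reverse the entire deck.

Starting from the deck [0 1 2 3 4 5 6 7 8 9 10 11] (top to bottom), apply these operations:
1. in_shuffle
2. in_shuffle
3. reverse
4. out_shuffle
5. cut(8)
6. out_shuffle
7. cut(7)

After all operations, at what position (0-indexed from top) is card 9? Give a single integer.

Answer: 11

Derivation:
After op 1 (in_shuffle): [6 0 7 1 8 2 9 3 10 4 11 5]
After op 2 (in_shuffle): [9 6 3 0 10 7 4 1 11 8 5 2]
After op 3 (reverse): [2 5 8 11 1 4 7 10 0 3 6 9]
After op 4 (out_shuffle): [2 7 5 10 8 0 11 3 1 6 4 9]
After op 5 (cut(8)): [1 6 4 9 2 7 5 10 8 0 11 3]
After op 6 (out_shuffle): [1 5 6 10 4 8 9 0 2 11 7 3]
After op 7 (cut(7)): [0 2 11 7 3 1 5 6 10 4 8 9]
Card 9 is at position 11.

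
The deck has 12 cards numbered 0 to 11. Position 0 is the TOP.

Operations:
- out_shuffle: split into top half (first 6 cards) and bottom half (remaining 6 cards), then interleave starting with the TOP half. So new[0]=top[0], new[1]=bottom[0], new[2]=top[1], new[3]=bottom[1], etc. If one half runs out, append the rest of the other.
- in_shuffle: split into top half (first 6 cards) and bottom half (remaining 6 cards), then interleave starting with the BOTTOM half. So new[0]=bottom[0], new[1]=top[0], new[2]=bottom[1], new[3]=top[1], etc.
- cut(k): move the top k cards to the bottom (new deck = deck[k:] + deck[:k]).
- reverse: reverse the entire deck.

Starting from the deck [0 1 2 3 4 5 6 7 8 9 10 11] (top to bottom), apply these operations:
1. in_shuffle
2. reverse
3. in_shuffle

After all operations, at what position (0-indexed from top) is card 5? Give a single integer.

Answer: 1

Derivation:
After op 1 (in_shuffle): [6 0 7 1 8 2 9 3 10 4 11 5]
After op 2 (reverse): [5 11 4 10 3 9 2 8 1 7 0 6]
After op 3 (in_shuffle): [2 5 8 11 1 4 7 10 0 3 6 9]
Card 5 is at position 1.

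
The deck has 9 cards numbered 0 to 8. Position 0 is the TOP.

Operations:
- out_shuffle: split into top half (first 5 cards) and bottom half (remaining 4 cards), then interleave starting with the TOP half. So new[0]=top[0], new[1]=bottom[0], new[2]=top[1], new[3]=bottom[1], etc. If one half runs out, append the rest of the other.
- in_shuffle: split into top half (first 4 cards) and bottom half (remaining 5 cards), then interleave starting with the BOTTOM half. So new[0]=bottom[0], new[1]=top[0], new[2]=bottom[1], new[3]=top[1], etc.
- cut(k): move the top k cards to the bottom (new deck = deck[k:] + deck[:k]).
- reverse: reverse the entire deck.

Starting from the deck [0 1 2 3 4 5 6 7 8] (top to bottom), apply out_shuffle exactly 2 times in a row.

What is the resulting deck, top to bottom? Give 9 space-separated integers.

Answer: 0 7 5 3 1 8 6 4 2

Derivation:
After op 1 (out_shuffle): [0 5 1 6 2 7 3 8 4]
After op 2 (out_shuffle): [0 7 5 3 1 8 6 4 2]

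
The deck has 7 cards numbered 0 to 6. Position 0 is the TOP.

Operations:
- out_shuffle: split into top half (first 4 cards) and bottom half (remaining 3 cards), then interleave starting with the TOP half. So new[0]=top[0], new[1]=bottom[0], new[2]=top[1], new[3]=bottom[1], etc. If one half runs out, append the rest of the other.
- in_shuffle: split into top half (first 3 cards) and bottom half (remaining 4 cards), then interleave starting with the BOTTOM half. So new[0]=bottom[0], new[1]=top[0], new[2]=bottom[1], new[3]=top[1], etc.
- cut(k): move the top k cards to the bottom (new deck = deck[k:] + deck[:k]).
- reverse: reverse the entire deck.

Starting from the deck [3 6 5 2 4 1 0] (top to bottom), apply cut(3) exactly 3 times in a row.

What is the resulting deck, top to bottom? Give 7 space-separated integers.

After op 1 (cut(3)): [2 4 1 0 3 6 5]
After op 2 (cut(3)): [0 3 6 5 2 4 1]
After op 3 (cut(3)): [5 2 4 1 0 3 6]

Answer: 5 2 4 1 0 3 6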